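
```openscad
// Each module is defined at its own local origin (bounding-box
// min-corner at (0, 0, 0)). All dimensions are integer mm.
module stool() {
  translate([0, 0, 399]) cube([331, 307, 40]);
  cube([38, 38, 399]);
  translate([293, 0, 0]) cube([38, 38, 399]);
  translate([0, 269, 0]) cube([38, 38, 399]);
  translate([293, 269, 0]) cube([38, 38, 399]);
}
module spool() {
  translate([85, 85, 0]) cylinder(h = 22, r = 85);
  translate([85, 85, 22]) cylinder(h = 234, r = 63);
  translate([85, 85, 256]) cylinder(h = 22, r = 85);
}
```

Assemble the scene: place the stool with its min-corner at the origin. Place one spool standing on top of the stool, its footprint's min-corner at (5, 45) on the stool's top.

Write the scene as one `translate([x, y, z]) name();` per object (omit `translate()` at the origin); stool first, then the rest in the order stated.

stool();
translate([5, 45, 439]) spool();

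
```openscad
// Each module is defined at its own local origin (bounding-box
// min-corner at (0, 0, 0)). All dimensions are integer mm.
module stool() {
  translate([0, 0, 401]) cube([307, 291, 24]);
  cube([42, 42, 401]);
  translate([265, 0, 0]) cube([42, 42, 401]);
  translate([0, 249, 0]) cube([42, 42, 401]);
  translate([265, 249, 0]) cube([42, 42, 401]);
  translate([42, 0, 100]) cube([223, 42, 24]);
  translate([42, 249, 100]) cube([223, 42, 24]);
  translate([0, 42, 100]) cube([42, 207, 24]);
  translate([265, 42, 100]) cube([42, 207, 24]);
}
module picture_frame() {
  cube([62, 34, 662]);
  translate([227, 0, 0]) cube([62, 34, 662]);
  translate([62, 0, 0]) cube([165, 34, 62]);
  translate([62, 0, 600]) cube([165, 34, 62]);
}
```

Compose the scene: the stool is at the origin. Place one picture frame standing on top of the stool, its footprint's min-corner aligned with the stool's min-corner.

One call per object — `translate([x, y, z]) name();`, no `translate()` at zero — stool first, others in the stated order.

stool();
translate([0, 0, 425]) picture_frame();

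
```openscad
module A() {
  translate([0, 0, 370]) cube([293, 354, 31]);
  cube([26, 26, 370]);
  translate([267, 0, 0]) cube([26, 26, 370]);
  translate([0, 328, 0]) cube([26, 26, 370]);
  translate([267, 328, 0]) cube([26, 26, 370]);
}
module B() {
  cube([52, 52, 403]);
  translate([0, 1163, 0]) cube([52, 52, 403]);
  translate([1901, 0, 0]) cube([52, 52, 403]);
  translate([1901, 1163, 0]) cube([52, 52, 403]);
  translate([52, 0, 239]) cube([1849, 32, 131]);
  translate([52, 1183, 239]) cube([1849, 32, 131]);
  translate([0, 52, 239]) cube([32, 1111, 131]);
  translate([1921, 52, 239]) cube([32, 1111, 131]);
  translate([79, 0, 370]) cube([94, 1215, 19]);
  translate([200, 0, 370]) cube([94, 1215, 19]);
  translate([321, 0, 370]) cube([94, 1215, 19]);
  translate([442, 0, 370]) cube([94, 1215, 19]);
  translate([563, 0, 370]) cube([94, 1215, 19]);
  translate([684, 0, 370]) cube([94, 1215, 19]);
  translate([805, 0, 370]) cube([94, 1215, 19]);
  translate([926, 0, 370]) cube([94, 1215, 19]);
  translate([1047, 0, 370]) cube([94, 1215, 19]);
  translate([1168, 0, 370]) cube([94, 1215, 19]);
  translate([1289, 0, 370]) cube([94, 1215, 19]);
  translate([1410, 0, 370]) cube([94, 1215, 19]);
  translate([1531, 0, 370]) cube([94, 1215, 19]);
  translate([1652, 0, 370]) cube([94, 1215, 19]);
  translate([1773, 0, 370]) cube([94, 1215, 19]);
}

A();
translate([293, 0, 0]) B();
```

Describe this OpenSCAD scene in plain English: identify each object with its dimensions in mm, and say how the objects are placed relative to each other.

A is a four-legged stool. The seat is a 293×354×31 mm slab whose top surface is at z = 401 mm; four square legs, each 26×26 mm in cross-section, run from the floor (z = 0) to the underside of the seat, each flush with a corner of the seat.

B is a bed frame 1953 mm long (x) by 1215 mm wide (y). Four 52×52 mm corner posts, 403 mm tall, at the corners of the footprint. Four rails of 32 mm thickness and 131 mm height run between adjacent posts with their undersides at z = 239 mm, their outer faces flush with the outside of the frame (the two x-running rails run between the posts' inner faces; the two y-running rails run between the posts' inner faces). 15 slats, each 94 mm wide (x) and 19 mm thick, lie across the top of the two x-running rails, running the full 1215 mm width of the frame in y; the slats are evenly spaced along x between the inner faces of the end posts with equal gaps (rounded down to the nearest mm) at the −x end and between each pair — any rounding remainder accumulates at the +x end.

The bed frame is against the stool's +x side, with their −y faces flush.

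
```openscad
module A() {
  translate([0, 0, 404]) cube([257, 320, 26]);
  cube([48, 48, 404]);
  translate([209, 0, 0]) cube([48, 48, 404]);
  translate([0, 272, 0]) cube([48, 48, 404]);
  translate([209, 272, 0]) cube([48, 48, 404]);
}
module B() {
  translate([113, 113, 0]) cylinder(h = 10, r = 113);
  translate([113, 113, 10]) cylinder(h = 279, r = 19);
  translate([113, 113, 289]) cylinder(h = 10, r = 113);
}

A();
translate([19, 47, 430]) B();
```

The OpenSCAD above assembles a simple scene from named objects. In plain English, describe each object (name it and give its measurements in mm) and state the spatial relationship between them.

A is a four-legged stool. The seat is a 257×320×26 mm slab whose top surface is at z = 430 mm; four square legs, each 48×48 mm in cross-section, run from the floor (z = 0) to the underside of the seat, each flush with a corner of the seat.

B is a spool: two coaxial disc flanges of radius 113 mm and thickness 10 mm, joined by a core cylinder of radius 19 mm and height 279 mm. The lower flange rests on z = 0 and the three cylinders share a vertical axis.

The spool is on top of the stool.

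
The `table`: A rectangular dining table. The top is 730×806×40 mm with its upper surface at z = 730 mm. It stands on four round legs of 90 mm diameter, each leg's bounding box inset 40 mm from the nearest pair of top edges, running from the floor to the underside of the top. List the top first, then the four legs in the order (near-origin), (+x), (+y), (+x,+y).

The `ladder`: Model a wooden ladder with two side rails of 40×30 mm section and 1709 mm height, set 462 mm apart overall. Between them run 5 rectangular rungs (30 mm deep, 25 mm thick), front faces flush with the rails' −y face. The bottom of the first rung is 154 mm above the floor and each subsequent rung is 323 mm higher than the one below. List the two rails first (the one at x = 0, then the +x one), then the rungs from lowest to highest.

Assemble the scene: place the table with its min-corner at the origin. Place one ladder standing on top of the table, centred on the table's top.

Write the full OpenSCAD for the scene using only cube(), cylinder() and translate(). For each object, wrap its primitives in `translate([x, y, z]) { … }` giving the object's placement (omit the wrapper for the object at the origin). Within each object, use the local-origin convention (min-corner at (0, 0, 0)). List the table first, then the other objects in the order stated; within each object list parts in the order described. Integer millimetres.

translate([0, 0, 690]) cube([730, 806, 40]);
translate([85, 85, 0]) cylinder(h = 690, r = 45);
translate([645, 85, 0]) cylinder(h = 690, r = 45);
translate([85, 721, 0]) cylinder(h = 690, r = 45);
translate([645, 721, 0]) cylinder(h = 690, r = 45);
translate([134, 388, 730]) {
  cube([40, 30, 1709]);
  translate([422, 0, 0]) cube([40, 30, 1709]);
  translate([40, 0, 154]) cube([382, 30, 25]);
  translate([40, 0, 477]) cube([382, 30, 25]);
  translate([40, 0, 800]) cube([382, 30, 25]);
  translate([40, 0, 1123]) cube([382, 30, 25]);
  translate([40, 0, 1446]) cube([382, 30, 25]);
}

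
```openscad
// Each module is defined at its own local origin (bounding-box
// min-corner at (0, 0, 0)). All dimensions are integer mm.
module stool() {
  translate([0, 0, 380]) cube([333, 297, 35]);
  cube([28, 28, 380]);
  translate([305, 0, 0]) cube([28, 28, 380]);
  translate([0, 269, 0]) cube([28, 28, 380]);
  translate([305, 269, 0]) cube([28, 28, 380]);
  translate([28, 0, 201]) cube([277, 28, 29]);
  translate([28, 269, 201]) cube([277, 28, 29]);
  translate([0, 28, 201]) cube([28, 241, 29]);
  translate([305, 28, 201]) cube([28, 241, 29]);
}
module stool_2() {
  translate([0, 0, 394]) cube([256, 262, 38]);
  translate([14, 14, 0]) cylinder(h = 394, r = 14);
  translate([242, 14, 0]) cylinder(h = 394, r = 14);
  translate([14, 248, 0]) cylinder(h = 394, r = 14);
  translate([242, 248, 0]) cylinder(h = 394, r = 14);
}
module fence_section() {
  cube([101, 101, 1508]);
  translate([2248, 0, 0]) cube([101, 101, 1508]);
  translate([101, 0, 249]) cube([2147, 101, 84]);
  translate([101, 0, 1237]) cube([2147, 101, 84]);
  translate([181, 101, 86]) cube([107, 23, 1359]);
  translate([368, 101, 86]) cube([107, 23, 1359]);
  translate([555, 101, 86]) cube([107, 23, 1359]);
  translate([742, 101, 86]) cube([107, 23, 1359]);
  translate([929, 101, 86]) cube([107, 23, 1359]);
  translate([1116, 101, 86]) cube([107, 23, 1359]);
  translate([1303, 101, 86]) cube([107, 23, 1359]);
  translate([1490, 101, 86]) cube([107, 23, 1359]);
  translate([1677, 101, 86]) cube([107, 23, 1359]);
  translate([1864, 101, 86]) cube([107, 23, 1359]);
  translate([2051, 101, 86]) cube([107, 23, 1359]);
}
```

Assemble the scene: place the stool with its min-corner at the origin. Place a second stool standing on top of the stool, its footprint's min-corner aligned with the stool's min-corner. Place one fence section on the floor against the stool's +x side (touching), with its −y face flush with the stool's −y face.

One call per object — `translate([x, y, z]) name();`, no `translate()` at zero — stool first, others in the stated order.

stool();
translate([0, 0, 415]) stool_2();
translate([333, 0, 0]) fence_section();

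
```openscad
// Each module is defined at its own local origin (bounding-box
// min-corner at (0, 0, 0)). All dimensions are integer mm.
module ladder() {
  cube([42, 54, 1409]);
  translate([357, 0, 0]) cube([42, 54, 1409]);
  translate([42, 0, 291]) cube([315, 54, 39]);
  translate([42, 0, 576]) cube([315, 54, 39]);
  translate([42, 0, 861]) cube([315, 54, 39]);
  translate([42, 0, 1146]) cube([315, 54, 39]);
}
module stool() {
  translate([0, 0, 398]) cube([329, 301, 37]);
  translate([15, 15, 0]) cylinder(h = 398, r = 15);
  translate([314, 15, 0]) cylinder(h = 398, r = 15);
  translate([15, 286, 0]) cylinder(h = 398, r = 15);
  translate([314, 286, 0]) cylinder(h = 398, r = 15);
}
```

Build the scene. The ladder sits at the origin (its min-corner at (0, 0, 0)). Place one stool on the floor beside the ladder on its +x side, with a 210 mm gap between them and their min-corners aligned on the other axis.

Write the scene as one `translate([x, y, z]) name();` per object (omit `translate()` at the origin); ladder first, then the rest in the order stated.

ladder();
translate([609, 0, 0]) stool();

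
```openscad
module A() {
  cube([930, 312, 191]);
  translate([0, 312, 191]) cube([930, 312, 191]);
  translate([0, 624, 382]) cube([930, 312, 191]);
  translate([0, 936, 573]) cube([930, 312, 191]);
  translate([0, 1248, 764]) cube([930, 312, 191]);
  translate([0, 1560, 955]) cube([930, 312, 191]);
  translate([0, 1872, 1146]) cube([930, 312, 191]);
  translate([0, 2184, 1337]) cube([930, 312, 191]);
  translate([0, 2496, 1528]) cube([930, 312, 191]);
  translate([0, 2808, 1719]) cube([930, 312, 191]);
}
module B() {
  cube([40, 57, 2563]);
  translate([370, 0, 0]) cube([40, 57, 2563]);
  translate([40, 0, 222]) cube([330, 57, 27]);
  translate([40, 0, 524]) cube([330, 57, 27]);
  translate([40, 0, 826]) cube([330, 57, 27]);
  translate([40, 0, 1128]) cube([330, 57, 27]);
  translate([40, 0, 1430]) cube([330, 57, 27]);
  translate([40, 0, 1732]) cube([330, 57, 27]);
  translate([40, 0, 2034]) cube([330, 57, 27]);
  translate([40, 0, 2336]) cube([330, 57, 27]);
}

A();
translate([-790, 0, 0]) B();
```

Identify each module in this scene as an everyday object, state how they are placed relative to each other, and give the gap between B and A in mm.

A is a staircase. B is a ladder. The ladder is on the floor beside the staircase on its −x side. The gap between the ladder and the staircase is 380 mm.

The ladder's nearest face is 380 mm from the staircase's −x face.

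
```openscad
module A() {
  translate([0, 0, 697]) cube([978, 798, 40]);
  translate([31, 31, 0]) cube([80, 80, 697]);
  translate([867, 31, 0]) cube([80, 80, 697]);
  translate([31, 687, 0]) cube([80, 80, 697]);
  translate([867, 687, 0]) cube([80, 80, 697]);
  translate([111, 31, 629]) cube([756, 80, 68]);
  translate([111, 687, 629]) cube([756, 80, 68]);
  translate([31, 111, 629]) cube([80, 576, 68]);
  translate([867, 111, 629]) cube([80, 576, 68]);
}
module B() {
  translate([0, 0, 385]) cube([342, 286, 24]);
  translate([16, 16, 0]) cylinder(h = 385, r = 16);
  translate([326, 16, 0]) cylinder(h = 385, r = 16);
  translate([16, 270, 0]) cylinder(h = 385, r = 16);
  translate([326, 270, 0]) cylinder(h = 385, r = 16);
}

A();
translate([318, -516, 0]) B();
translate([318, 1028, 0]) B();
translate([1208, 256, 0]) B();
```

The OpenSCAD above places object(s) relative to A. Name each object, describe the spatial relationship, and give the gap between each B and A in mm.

A is a table. B is a stool. Three stools sit around the table at the −y, +y, +x sides. The gap between each stool and the table is 230 mm.

Each stool's nearest face is 230 mm from the table's bounding box.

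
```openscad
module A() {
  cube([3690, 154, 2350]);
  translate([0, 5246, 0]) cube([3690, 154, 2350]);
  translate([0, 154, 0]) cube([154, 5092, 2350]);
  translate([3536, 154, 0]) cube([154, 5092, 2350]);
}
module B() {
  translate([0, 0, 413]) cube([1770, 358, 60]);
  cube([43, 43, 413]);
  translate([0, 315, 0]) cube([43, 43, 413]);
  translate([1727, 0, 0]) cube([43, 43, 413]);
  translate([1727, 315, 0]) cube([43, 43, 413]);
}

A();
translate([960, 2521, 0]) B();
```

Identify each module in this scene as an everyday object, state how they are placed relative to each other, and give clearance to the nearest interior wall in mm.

A is a house frame. B is a bench. The bench sits inside the house frame, centred. The clearance to the nearest interior wall is 806 mm.

Clearances: x = 806, y = 2367; minimum 806 mm.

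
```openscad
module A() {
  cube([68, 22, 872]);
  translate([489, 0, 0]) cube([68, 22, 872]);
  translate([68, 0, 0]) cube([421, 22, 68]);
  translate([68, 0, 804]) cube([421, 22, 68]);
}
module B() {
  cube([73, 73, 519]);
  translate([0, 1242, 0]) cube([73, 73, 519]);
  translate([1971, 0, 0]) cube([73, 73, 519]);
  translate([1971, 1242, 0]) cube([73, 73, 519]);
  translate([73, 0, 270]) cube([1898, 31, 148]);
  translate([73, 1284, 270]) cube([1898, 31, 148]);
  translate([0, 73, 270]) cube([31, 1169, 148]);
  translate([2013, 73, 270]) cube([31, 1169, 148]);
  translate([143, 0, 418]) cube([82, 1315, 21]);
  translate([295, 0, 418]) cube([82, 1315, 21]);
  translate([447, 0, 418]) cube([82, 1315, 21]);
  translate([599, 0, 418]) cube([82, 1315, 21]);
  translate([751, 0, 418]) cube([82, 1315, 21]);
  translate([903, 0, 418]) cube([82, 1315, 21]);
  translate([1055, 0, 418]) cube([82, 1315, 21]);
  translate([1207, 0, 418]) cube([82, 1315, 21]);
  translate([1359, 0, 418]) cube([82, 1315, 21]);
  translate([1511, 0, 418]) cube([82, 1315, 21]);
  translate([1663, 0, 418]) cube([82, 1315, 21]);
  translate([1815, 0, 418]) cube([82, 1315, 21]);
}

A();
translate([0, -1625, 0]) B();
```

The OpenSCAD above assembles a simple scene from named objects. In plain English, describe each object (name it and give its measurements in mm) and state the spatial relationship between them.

A is a rectangular picture frame lying in the x–z plane (depth along y). The opening is 421 mm wide (x) by 736 mm tall (z), surrounded by a border 68 mm wide on all four sides. The frame is 22 mm deep and is made of two full-height vertical stiles with two horizontal rails fitted between them.

B is a bed frame 2044 mm long (x) by 1315 mm wide (y). Four 73×73 mm corner posts, 519 mm tall, at the corners of the footprint. Four rails of 31 mm thickness and 148 mm height run between adjacent posts with their undersides at z = 270 mm, their outer faces flush with the outside of the frame (the two x-running rails run between the posts' inner faces; the two y-running rails run between the posts' inner faces). 12 slats, each 82 mm wide (x) and 21 mm thick, lie across the top of the two x-running rails, running the full 1315 mm width of the frame in y; the slats are evenly spaced along x between the inner faces of the end posts with equal gaps (rounded down to the nearest mm) at the −x end and between each pair — any rounding remainder accumulates at the +x end.

The bed frame is on the floor beside the picture frame on its −y side.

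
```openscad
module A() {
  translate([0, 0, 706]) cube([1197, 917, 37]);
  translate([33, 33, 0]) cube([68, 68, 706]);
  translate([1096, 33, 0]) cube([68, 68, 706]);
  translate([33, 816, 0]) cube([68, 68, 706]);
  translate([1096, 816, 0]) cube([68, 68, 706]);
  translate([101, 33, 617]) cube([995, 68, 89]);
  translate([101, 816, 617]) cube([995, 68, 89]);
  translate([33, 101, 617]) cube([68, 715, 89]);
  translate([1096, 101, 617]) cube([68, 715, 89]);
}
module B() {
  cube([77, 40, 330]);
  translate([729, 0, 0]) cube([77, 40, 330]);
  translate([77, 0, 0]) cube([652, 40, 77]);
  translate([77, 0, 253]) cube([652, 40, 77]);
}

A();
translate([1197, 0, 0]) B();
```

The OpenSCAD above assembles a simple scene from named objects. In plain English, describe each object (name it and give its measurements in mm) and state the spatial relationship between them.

A is a rectangular dining table. The top is 1197×917×37 mm with its upper surface at z = 743 mm. It stands on four 68×68 mm square legs, each inset 33 mm from the nearest pair of top edges, running from the floor to the underside of the top. Four apron rails, 68 mm thick and 89 mm tall, run between adjacent legs with their top edges flush with the underside of the top and their outer faces flush with the legs' outer faces.

B is a rectangular picture frame lying in the x–z plane (depth along y). The opening is 652 mm wide (x) by 176 mm tall (z), surrounded by a border 77 mm wide on all four sides. The frame is 40 mm deep and is made of two full-height vertical stiles with two horizontal rails fitted between them.

The picture frame is against the table's +x side, with their −y faces flush.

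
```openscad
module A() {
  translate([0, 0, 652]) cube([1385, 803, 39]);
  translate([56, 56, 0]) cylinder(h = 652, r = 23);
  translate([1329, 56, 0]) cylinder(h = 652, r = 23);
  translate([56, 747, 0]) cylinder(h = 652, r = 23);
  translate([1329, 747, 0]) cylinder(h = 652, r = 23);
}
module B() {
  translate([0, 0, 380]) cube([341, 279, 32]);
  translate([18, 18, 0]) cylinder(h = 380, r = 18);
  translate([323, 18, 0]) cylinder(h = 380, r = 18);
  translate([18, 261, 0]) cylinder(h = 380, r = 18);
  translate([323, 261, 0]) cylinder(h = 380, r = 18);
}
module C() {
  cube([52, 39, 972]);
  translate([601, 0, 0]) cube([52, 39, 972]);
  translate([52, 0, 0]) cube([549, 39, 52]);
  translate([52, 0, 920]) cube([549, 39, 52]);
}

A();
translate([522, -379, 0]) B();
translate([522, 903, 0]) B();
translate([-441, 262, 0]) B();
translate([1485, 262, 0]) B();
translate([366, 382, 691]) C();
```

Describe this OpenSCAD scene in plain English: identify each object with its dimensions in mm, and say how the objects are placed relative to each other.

A is a rectangular dining table. The top is 1385×803×39 mm with its upper surface at z = 691 mm. It stands on four round legs of 46 mm diameter, each leg's bounding box inset 33 mm from the nearest pair of top edges, running from the floor to the underside of the top.

B is a four-legged stool. The seat is a 341×279×32 mm slab whose top surface is at z = 412 mm; four round legs, each 36 mm in diameter, run from the floor (z = 0) to the underside of the seat, each leg's axis is inset half a diameter from the nearest pair of seat edges (so the leg's bounding box is flush with the corner).

C is a rectangular picture frame lying in the x–z plane (depth along y). The opening is 549 mm wide (x) by 868 mm tall (z), surrounded by a border 52 mm wide on all four sides. The frame is 39 mm deep and is made of two full-height vertical stiles with two horizontal rails fitted between them.

Four stools sit around the table at the −y, +y, −x, +x sides. The picture frame is on top of the table, centred.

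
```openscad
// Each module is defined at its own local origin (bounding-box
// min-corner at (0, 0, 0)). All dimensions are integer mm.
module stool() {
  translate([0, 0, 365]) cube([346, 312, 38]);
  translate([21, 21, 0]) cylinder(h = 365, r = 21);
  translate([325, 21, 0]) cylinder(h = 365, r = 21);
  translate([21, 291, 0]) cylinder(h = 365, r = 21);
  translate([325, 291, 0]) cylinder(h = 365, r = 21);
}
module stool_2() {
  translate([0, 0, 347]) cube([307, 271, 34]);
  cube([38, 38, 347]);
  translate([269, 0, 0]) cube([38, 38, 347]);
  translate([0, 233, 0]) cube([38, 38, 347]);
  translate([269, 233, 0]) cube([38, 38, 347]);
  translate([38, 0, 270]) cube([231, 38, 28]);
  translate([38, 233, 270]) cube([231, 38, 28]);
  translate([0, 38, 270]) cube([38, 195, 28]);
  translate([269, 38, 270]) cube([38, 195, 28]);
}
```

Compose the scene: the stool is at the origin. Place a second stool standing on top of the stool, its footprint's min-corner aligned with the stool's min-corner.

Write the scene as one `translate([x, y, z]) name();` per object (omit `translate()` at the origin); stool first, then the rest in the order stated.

stool();
translate([0, 0, 403]) stool_2();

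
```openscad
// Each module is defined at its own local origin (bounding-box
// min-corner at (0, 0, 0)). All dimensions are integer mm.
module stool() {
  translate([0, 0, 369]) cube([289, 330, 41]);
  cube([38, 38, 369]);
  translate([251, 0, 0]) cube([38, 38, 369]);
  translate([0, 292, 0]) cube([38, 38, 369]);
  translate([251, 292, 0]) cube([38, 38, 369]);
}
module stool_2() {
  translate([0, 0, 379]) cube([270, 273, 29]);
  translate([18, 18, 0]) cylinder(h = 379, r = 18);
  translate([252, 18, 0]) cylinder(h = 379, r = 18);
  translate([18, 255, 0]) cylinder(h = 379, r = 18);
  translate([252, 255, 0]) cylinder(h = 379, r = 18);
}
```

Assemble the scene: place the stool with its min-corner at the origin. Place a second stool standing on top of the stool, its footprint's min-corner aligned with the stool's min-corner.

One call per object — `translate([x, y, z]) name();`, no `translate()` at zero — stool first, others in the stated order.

stool();
translate([0, 0, 410]) stool_2();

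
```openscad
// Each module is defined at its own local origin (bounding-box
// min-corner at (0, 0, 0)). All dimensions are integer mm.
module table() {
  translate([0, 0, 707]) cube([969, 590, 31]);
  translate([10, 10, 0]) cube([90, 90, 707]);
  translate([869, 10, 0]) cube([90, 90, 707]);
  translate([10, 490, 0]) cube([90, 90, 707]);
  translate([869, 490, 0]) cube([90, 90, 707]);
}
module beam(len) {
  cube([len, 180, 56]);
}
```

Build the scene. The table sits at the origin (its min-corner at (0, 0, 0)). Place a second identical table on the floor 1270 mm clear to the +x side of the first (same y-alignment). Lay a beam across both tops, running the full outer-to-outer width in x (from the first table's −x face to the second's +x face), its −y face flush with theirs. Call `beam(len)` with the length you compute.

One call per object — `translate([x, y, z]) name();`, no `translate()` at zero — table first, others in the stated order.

table();
translate([2239, 0, 0]) table();
translate([0, 0, 738]) beam(3208);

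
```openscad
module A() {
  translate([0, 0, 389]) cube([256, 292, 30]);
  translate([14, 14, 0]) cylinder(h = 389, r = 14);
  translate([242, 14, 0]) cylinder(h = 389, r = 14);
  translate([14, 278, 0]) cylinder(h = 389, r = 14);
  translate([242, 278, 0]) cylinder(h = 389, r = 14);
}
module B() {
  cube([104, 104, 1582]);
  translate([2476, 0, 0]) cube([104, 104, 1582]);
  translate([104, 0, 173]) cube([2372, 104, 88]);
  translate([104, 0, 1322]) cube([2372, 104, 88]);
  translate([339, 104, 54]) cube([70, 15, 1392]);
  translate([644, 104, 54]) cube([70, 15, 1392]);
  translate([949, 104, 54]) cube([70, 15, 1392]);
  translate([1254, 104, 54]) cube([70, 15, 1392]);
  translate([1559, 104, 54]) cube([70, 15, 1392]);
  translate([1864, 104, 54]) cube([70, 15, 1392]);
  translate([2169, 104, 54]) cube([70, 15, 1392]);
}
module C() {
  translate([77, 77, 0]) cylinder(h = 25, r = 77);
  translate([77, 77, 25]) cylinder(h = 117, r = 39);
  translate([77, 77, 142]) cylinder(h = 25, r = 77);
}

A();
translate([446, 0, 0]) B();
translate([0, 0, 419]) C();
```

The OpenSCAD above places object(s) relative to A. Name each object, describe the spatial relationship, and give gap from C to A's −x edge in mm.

The spool's min-x is at 0; the stool's min-x is 0; gap = 0 mm.

A is a stool. B is a fence section. C is a spool. The fence section is on the floor beside the stool on its +x side. The spool is on top of the stool. The gap from the spool to the stool's −x edge is 0 mm.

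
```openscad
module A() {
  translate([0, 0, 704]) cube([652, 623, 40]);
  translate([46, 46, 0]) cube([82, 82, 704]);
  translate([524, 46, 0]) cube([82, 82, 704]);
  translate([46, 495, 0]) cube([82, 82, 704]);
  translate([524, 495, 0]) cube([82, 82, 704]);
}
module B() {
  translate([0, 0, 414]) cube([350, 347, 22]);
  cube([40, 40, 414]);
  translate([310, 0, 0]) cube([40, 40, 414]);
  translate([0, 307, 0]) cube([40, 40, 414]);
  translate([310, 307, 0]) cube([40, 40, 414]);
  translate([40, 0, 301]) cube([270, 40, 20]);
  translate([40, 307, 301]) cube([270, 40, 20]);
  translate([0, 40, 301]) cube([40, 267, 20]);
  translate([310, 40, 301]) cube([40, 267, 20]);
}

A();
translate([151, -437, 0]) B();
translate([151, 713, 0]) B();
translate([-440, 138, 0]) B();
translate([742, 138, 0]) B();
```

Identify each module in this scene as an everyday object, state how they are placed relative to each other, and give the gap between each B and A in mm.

A is a table. B is a stool. Four stools sit around the table at the −y, +y, −x, +x sides. The gap between each stool and the table is 90 mm.

Each stool's nearest face is 90 mm from the table's bounding box.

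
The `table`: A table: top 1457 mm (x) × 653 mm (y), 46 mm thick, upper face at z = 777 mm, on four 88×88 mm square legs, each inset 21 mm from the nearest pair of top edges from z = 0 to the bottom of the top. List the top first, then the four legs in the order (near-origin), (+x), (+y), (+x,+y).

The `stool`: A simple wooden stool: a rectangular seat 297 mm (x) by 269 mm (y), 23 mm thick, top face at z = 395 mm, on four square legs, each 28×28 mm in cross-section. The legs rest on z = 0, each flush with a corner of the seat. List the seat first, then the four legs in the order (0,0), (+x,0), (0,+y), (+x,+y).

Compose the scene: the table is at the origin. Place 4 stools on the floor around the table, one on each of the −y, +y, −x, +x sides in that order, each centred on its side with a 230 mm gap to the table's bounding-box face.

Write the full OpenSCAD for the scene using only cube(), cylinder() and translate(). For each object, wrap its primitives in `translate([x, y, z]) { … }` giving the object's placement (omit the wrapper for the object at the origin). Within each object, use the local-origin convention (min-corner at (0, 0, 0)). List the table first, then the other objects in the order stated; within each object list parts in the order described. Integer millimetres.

translate([0, 0, 731]) cube([1457, 653, 46]);
translate([21, 21, 0]) cube([88, 88, 731]);
translate([1348, 21, 0]) cube([88, 88, 731]);
translate([21, 544, 0]) cube([88, 88, 731]);
translate([1348, 544, 0]) cube([88, 88, 731]);
translate([580, -499, 0]) {
  translate([0, 0, 372]) cube([297, 269, 23]);
  cube([28, 28, 372]);
  translate([269, 0, 0]) cube([28, 28, 372]);
  translate([0, 241, 0]) cube([28, 28, 372]);
  translate([269, 241, 0]) cube([28, 28, 372]);
}
translate([580, 883, 0]) {
  translate([0, 0, 372]) cube([297, 269, 23]);
  cube([28, 28, 372]);
  translate([269, 0, 0]) cube([28, 28, 372]);
  translate([0, 241, 0]) cube([28, 28, 372]);
  translate([269, 241, 0]) cube([28, 28, 372]);
}
translate([-527, 192, 0]) {
  translate([0, 0, 372]) cube([297, 269, 23]);
  cube([28, 28, 372]);
  translate([269, 0, 0]) cube([28, 28, 372]);
  translate([0, 241, 0]) cube([28, 28, 372]);
  translate([269, 241, 0]) cube([28, 28, 372]);
}
translate([1687, 192, 0]) {
  translate([0, 0, 372]) cube([297, 269, 23]);
  cube([28, 28, 372]);
  translate([269, 0, 0]) cube([28, 28, 372]);
  translate([0, 241, 0]) cube([28, 28, 372]);
  translate([269, 241, 0]) cube([28, 28, 372]);
}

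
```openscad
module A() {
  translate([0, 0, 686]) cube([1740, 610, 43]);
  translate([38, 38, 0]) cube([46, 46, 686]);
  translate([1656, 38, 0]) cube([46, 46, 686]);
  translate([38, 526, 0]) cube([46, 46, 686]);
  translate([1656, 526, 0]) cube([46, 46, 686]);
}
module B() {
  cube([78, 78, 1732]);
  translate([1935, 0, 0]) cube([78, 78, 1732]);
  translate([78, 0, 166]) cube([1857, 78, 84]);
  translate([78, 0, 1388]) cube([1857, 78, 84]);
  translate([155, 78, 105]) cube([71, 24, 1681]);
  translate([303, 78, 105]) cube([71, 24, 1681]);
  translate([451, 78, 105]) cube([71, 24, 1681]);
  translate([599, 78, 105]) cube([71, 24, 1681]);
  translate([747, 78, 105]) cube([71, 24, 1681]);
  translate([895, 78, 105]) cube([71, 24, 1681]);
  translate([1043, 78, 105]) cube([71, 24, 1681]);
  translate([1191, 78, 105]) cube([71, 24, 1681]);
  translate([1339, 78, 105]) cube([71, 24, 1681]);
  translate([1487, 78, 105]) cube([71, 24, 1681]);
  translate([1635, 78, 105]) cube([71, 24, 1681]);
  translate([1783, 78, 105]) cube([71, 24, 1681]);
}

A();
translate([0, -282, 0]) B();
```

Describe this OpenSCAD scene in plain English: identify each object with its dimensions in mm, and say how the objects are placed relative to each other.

A is a table with a 1740×610 mm rectangular top, 43 mm thick, top surface at z = 729 mm, supported by four 46×46 mm square legs, each inset 38 mm from the nearest pair of top edges, running from the floor.

B is a fence section. Two 78×78 mm posts, 1732 mm tall, stand on the floor with a clear span of 1857 mm between their inner faces. Two horizontal rails of 78×84 mm section span the gap between the posts with their undersides at z = 166 mm and z = 1388 mm, flush with the posts' −y face. 12 pickets, each 71 mm wide, 24 mm thick and 1681 mm tall, are fixed to the +y face of the rails with their bottoms at z = 105 mm, evenly spaced across the span with equal gaps (rounded down to the nearest mm) at the −x end and between each pair — any rounding remainder accumulates at the +x end.

The fence section is on the floor beside the table on its −y side.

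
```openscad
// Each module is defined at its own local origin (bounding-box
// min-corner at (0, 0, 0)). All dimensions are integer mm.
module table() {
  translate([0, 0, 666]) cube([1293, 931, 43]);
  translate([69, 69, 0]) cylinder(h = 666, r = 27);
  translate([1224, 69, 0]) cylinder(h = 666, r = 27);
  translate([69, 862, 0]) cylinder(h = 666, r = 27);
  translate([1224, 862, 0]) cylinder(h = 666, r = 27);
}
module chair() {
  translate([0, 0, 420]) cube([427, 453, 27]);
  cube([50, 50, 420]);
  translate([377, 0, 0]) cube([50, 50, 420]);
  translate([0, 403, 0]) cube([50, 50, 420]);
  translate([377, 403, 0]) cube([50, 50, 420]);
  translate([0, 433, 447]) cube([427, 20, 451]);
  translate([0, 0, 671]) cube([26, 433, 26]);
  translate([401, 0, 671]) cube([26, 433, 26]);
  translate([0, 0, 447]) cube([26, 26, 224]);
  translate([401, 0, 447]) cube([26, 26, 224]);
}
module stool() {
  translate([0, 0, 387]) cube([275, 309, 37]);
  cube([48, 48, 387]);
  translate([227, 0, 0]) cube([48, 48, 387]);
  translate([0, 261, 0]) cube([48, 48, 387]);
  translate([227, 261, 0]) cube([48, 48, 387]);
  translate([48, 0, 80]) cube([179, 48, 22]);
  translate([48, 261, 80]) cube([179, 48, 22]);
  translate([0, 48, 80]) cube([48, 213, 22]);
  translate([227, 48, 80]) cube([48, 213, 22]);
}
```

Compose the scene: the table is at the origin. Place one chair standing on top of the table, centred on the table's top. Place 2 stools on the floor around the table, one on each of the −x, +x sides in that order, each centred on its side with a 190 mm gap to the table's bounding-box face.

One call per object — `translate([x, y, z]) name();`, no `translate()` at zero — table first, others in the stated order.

table();
translate([433, 239, 709]) chair();
translate([-465, 311, 0]) stool();
translate([1483, 311, 0]) stool();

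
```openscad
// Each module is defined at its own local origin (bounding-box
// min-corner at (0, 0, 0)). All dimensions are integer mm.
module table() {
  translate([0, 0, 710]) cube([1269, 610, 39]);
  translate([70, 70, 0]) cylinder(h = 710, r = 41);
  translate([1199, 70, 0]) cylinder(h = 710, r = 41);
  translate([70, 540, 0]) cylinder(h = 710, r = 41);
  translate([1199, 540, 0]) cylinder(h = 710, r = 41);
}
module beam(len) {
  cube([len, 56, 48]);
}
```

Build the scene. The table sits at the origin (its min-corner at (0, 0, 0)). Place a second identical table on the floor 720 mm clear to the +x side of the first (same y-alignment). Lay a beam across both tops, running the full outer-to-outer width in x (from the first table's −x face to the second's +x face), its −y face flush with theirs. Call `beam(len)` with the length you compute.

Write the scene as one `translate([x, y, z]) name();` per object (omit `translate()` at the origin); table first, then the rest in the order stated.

table();
translate([1989, 0, 0]) table();
translate([0, 0, 749]) beam(3258);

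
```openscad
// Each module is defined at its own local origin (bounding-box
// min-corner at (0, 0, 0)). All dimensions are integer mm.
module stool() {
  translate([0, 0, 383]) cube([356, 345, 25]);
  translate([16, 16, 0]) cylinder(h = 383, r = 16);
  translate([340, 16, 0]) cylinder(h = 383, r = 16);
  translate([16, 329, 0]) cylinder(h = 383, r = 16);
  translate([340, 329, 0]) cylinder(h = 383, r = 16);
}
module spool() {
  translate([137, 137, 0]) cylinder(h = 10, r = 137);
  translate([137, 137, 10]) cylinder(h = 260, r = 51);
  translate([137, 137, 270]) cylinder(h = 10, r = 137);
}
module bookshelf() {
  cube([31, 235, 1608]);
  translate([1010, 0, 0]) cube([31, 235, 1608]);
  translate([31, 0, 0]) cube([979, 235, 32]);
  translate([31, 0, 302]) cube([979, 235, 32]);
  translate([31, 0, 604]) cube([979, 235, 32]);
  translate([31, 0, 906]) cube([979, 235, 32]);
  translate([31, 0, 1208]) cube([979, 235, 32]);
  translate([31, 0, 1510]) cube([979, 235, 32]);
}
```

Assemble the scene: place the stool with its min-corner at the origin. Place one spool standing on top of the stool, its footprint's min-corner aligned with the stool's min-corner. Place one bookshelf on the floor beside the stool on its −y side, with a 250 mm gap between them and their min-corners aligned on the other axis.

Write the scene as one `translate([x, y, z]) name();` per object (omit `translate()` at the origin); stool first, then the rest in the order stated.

stool();
translate([0, 0, 408]) spool();
translate([0, -485, 0]) bookshelf();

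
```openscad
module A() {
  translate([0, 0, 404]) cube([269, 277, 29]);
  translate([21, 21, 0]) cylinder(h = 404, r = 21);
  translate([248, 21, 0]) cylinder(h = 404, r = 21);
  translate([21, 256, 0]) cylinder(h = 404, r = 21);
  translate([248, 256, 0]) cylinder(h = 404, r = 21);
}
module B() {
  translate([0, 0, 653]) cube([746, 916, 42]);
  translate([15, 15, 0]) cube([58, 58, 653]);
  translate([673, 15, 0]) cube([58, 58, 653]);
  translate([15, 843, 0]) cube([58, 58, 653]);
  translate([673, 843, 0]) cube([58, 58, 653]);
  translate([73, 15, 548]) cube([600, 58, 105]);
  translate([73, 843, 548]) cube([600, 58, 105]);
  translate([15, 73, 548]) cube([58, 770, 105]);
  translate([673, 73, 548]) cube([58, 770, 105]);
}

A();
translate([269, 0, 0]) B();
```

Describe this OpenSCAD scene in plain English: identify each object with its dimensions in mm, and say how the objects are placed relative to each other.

A is a simple wooden stool: a rectangular seat 269 mm (x) by 277 mm (y), 29 mm thick, top face at z = 433 mm, on four round legs, each 42 mm in diameter. The legs rest on z = 0, each leg's axis is inset half a diameter from the nearest pair of seat edges (so the leg's bounding box is flush with the corner).

B is a table: top 746 mm (x) × 916 mm (y), 42 mm thick, upper face at z = 695 mm, on four 58×58 mm square legs, each inset 15 mm from the nearest pair of top edges, running from z = 0 to the bottom of the top. Four apron rails, 58 mm thick and 105 mm tall, run between adjacent legs with their top edges flush with the underside of the top and their outer faces flush with the legs' outer faces.

The table is against the stool's +x side, with their −y faces flush.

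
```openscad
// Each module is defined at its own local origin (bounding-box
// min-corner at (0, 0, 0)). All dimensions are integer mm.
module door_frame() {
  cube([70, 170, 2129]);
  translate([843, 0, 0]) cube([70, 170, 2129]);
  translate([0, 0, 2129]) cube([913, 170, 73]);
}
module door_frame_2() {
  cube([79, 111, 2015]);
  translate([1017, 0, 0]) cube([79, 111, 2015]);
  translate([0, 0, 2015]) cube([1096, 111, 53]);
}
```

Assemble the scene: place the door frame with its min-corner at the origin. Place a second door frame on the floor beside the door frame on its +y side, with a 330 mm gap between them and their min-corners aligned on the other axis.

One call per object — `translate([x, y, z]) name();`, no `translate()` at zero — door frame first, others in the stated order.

door_frame();
translate([0, 500, 0]) door_frame_2();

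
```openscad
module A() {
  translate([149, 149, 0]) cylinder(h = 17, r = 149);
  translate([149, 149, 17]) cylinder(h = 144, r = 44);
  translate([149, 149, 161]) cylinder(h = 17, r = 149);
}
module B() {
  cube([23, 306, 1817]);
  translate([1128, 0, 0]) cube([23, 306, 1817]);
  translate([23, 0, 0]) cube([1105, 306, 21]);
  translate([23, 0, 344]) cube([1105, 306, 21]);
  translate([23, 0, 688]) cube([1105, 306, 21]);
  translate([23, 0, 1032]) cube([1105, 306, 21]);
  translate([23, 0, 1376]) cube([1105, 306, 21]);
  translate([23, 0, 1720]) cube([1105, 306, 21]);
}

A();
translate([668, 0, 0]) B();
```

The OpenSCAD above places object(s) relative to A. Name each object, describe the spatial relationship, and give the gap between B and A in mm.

A is a spool. B is a bookshelf. The bookshelf is on the floor beside the spool on its +x side. The gap between the bookshelf and the spool is 370 mm.

The bookshelf's nearest face is 370 mm from the spool's +x face.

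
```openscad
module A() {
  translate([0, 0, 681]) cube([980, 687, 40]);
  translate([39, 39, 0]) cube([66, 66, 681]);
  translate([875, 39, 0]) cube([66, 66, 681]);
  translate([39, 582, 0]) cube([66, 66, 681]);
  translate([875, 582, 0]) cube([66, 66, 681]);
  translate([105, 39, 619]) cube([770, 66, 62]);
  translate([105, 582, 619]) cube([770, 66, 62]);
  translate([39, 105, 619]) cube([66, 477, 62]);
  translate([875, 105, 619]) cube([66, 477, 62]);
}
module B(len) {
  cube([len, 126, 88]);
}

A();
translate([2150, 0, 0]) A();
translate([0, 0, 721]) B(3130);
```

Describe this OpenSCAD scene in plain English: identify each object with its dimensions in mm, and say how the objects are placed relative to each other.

A is a table with a 980×687 mm rectangular top, 40 mm thick, top surface at z = 721 mm, supported by four 66×66 mm square legs, each inset 39 mm from the nearest pair of top edges, running from the floor. Four apron rails, 66 mm thick and 62 mm tall, run between adjacent legs with their top edges flush with the underside of the top and their outer faces flush with the legs' outer faces.

B is a rectangular beam 3130 mm long (x), 126 mm deep (y), 88 mm thick (z).

The beam spans the tops of two tables placed 1170 mm apart, resting at z = 721 mm.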